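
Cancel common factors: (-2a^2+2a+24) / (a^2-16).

(-2a-6)/(a+4)

By polynomial division,
  -2a^2+2a+24 = (-2)(a^2-16) + (2a-8)
  a^2-16 = ((1/2)a+2)(2a-8) + (0)
Last nonzero remainder: 2a-8. Dividing through by 2 gives the monic gcd a-4.
Cancel a-4 from numerator and denominator to get the reduced form.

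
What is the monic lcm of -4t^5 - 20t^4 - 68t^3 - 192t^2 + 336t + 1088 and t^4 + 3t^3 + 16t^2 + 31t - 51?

Repeated division with remainder:
  -4t^5 - 20t^4 - 68t^3 - 192t^2 + 336t + 1088 = (-4t - 8)(t^4 + 3t^3 + 16t^2 + 31t - 51) + (20t^3 + 60t^2 + 380t + 680)
  t^4 + 3t^3 + 16t^2 + 31t - 51 = ((1/20)t)(20t^3 + 60t^2 + 380t + 680) + (-3t^2 - 3t - 51)
  20t^3 + 60t^2 + 380t + 680 = (-(20/3)t - 40/3)(-3t^2 - 3t - 51) + (0)
Last nonzero remainder: -3t^2 - 3t - 51. Dividing through by -3 gives the monic gcd t^2 + t + 17.
Then lcm(f, g) = f·g / gcd(f, g); expanding and making the result monic gives the answer.

t^7 + 7t^6 + 24t^5 + 67t^4 - 39t^3 - 584t^2 - 292t + 816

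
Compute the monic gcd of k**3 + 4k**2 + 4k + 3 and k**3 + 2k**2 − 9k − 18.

Apply the Euclidean algorithm:
  k**3 + 4k**2 + 4k + 3 = (k**3 + 2k**2 − 9k − 18) + (2k**2 + 13k + 21)
  k**3 + 2k**2 − 9k − 18 = ((1/2)k − 9/4)(2k**2 + 13k + 21) + ((39/4)k + 117/4)
  2k**2 + 13k + 21 = ((8/39)k + 28/39)((39/4)k + 117/4) + (0)
Last nonzero remainder: (39/4)k + 117/4. Dividing through by 39/4 gives the monic gcd k + 3.

k + 3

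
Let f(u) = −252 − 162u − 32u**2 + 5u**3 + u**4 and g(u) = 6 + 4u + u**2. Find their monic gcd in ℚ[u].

6 + 4u + u**2

Apply the Euclidean algorithm:
  u**4 + 5u**3 − 32u**2 − 162u − 252 = (u**2 + u − 42)(u**2 + 4u + 6) + (0)
The last nonzero remainder u**2 + 4u + 6 is already monic.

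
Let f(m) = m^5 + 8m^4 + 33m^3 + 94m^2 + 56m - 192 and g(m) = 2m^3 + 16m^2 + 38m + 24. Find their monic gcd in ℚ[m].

m^2 + 7m + 12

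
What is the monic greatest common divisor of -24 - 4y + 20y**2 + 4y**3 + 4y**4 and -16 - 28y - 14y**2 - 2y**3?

By polynomial division,
  4y**4 + 4y**3 + 20y**2 - 4y - 24 = (-2y + 12)(-2y**3 - 14y**2 - 28y - 16) + (132y**2 + 300y + 168)
  -2y**3 - 14y**2 - 28y - 16 = (-(1/66)y - 26/363)(132y**2 + 300y + 168) + (-(480/121)y - 480/121)
  132y**2 + 300y + 168 = (-(1331/40)y - 847/20)(-(480/121)y - 480/121) + (0)
Last nonzero remainder: -(480/121)y - 480/121. Dividing through by -480/121 gives the monic gcd y + 1.

1 + y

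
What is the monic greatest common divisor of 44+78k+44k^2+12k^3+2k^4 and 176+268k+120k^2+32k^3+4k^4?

11+14k+4k^2+k^3

Apply the Euclidean algorithm:
  2k^4+12k^3+44k^2+78k+44 = (1/2)(4k^4+32k^3+120k^2+268k+176) + (-4k^3-16k^2-56k-44)
  4k^4+32k^3+120k^2+268k+176 = (-k-4)(-4k^3-16k^2-56k-44) + (0)
Last nonzero remainder: -4k^3-16k^2-56k-44. Dividing through by -4 gives the monic gcd k^3+4k^2+14k+11.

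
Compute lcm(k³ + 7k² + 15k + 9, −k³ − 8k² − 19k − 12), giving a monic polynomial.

Repeated division with remainder:
  k³ + 7k² + 15k + 9 = (−1)(−k³ − 8k² − 19k − 12) + (−k² − 4k − 3)
  −k³ − 8k² − 19k − 12 = (k + 4)(−k² − 4k − 3) + (0)
Last nonzero remainder: −k² − 4k − 3. Dividing through by −1 gives the monic gcd k² + 4k + 3.
Then lcm(f, g) = f·g / gcd(f, g); expanding and making the result monic gives the answer.

k⁴ + 11k³ + 43k² + 69k + 36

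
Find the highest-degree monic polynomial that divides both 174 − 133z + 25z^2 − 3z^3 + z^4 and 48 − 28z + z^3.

−2 + z

Repeated division with remainder:
  z^4 − 3z^3 + 25z^2 − 133z + 174 = (z − 3)(z^3 − 28z + 48) + (53z^2 − 265z + 318)
  z^3 − 28z + 48 = ((1/53)z + 5/53)(53z^2 − 265z + 318) + (−9z + 18)
  53z^2 − 265z + 318 = (−(53/9)z + 53/3)(−9z + 18) + (0)
Last nonzero remainder: −9z + 18. Dividing through by −9 gives the monic gcd z − 2.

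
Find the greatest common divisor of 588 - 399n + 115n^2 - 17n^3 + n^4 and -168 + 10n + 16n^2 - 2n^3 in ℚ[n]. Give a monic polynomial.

28 - 11n + n^2

Euclidean algorithm in ℚ[n]:
  n^4 - 17n^3 + 115n^2 - 399n + 588 = (-(1/2)n + 9/2)(-2n^3 + 16n^2 + 10n - 168) + (48n^2 - 528n + 1344)
  -2n^3 + 16n^2 + 10n - 168 = (-(1/24)n - 1/8)(48n^2 - 528n + 1344) + (0)
Last nonzero remainder: 48n^2 - 528n + 1344. Dividing through by 48 gives the monic gcd n^2 - 11n + 28.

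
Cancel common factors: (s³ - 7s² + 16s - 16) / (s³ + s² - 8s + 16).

(s - 4)/(s + 4)

Euclidean algorithm in ℚ[s]:
  s³ - 7s² + 16s - 16 = (s³ + s² - 8s + 16) + (-8s² + 24s - 32)
  s³ + s² - 8s + 16 = (-(1/8)s - 1/2)(-8s² + 24s - 32) + (0)
Last nonzero remainder: -8s² + 24s - 32. Dividing through by -8 gives the monic gcd s² - 3s + 4.
Cancel s² - 3s + 4 from numerator and denominator to get the reduced form.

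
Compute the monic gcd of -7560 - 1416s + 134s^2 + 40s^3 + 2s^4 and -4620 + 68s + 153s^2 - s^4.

By polynomial division,
  2s^4 + 40s^3 + 134s^2 - 1416s - 7560 = (-2)(-s^4 + 153s^2 + 68s - 4620) + (40s^3 + 440s^2 - 1280s - 16800)
  -s^4 + 153s^2 + 68s - 4620 = (-(1/40)s + 11/40)(40s^3 + 440s^2 - 1280s - 16800) + (0)
Last nonzero remainder: 40s^3 + 440s^2 - 1280s - 16800. Dividing through by 40 gives the monic gcd s^3 + 11s^2 - 32s - 420.

-420 - 32s + 11s^2 + s^3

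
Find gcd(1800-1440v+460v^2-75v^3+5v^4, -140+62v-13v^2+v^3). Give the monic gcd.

20-6v+v^2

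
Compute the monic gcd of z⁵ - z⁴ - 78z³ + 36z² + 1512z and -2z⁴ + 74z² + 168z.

z² - 7z

Repeated division with remainder:
  z⁵ - z⁴ - 78z³ + 36z² + 1512z = (-(1/2)z + 1/2)(-2z⁴ + 74z² + 168z) + (-41z³ + 83z² + 1428z)
  -2z⁴ + 74z² + 168z = ((2/41)z + 166/1681)(-41z³ + 83z² + 1428z) + (-(6480/1681)z² + (45360/1681)z)
  -41z³ + 83z² + 1428z = ((68921/6480)z + 28577/540)(-(6480/1681)z² + (45360/1681)z) + (0)
Last nonzero remainder: -(6480/1681)z² + (45360/1681)z. Dividing through by -6480/1681 gives the monic gcd z² - 7z.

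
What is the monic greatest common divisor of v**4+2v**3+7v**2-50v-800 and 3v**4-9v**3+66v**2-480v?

Repeated division with remainder:
  v**4+2v**3+7v**2-50v-800 = (1/3)(3v**4-9v**3+66v**2-480v) + (5v**3-15v**2+110v-800)
  3v**4-9v**3+66v**2-480v = ((3/5)v)(5v**3-15v**2+110v-800) + (0)
Last nonzero remainder: 5v**3-15v**2+110v-800. Dividing through by 5 gives the monic gcd v**3-3v**2+22v-160.

v**3-3v**2+22v-160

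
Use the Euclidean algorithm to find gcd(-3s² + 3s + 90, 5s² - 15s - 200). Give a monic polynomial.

s + 5

By polynomial division,
  -3s² + 3s + 90 = (-3/5)(5s² - 15s - 200) + (-6s - 30)
  5s² - 15s - 200 = (-(5/6)s + 20/3)(-6s - 30) + (0)
Last nonzero remainder: -6s - 30. Dividing through by -6 gives the monic gcd s + 5.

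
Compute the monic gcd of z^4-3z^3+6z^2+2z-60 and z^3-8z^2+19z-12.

By polynomial division,
  z^4-3z^3+6z^2+2z-60 = (z+5)(z^3-8z^2+19z-12) + (27z^2-81z)
  z^3-8z^2+19z-12 = ((1/27)z-5/27)(27z^2-81z) + (4z-12)
  27z^2-81z = ((27/4)z)(4z-12) + (0)
Last nonzero remainder: 4z-12. Dividing through by 4 gives the monic gcd z-3.

z-3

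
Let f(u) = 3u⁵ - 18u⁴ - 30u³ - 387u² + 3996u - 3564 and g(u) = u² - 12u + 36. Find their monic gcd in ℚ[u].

u² - 12u + 36

Repeated division with remainder:
  3u⁵ - 18u⁴ - 30u³ - 387u² + 3996u - 3564 = (3u³ + 18u² + 78u - 99)(u² - 12u + 36) + (0)
The last nonzero remainder u² - 12u + 36 is already monic.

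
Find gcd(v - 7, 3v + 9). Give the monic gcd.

By polynomial division,
  v - 7 = (1/3)(3v + 9) + (-10)
  3v + 9 = (-(3/10)v - 9/10)(-10) + (0)
The last nonzero remainder is the constant -10, so the polynomials are coprime and gcd = 1.

1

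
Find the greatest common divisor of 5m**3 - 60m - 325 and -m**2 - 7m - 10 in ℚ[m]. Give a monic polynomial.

1

Repeated division with remainder:
  5m**3 - 60m - 325 = (-5m + 35)(-m**2 - 7m - 10) + (135m + 25)
  -m**2 - 7m - 10 = (-(1/135)m - 184/3645)(135m + 25) + (-6370/729)
  135m + 25 = (-(19683/1274)m - 3645/1274)(-6370/729) + (0)
The last nonzero remainder is the constant -6370/729, so the polynomials are coprime and gcd = 1.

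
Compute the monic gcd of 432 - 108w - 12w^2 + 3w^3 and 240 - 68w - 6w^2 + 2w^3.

Euclidean algorithm in ℚ[w]:
  3w^3 - 12w^2 - 108w + 432 = (3/2)(2w^3 - 6w^2 - 68w + 240) + (-3w^2 - 6w + 72)
  2w^3 - 6w^2 - 68w + 240 = (-(2/3)w + 10/3)(-3w^2 - 6w + 72) + (0)
Last nonzero remainder: -3w^2 - 6w + 72. Dividing through by -3 gives the monic gcd w^2 + 2w - 24.

-24 + 2w + w^2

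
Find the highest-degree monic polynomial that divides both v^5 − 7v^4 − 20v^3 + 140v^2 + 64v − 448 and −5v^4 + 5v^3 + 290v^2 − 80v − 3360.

By polynomial division,
  v^5 − 7v^4 − 20v^3 + 140v^2 + 64v − 448 = (−(1/5)v + 6/5)(−5v^4 + 5v^3 + 290v^2 − 80v − 3360) + (32v^3 − 224v^2 − 512v + 3584)
  −5v^4 + 5v^3 + 290v^2 − 80v − 3360 = (−(5/32)v − 15/16)(32v^3 − 224v^2 − 512v + 3584) + (0)
Last nonzero remainder: 32v^3 − 224v^2 − 512v + 3584. Dividing through by 32 gives the monic gcd v^3 − 7v^2 − 16v + 112.

v^3 − 7v^2 − 16v + 112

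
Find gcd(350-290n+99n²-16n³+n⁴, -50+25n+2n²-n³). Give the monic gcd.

Apply the Euclidean algorithm:
  n⁴-16n³+99n²-290n+350 = (-n+14)(-n³+2n²+25n-50) + (96n²-690n+1050)
  -n³+2n²+25n-50 = (-(1/96)n-83/1536)(96n²-690n+1050) + (-(345/256)n+1725/256)
  96n²-690n+1050 = (-(8192/115)n+3584/23)(-(345/256)n+1725/256) + (0)
Last nonzero remainder: -(345/256)n+1725/256. Dividing through by -345/256 gives the monic gcd n-5.

-5+n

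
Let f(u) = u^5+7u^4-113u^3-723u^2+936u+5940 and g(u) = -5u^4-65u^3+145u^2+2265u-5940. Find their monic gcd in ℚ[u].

By polynomial division,
  u^5+7u^4-113u^3-723u^2+936u+5940 = (-(1/5)u+6/5)(-5u^4-65u^3+145u^2+2265u-5940) + (-6u^3-444u^2-2970u+13068)
  -5u^4-65u^3+145u^2+2265u-5940 = ((5/6)u-305/6)(-6u^3-444u^2-2970u+13068) + (-19950u^2-159600u+658350)
  -6u^3-444u^2-2970u+13068 = ((1/3325)u+66/3325)(-19950u^2-159600u+658350) + (0)
Last nonzero remainder: -19950u^2-159600u+658350. Dividing through by -19950 gives the monic gcd u^2+8u-33.

u^2+8u-33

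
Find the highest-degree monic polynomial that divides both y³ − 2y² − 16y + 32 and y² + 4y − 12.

Repeated division with remainder:
  y³ − 2y² − 16y + 32 = (y − 6)(y² + 4y − 12) + (20y − 40)
  y² + 4y − 12 = ((1/20)y + 3/10)(20y − 40) + (0)
Last nonzero remainder: 20y − 40. Dividing through by 20 gives the monic gcd y − 2.

y − 2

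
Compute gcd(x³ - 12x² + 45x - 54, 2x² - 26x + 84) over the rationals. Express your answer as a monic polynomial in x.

x - 6

Repeated division with remainder:
  x³ - 12x² + 45x - 54 = ((1/2)x + 1/2)(2x² - 26x + 84) + (16x - 96)
  2x² - 26x + 84 = ((1/8)x - 7/8)(16x - 96) + (0)
Last nonzero remainder: 16x - 96. Dividing through by 16 gives the monic gcd x - 6.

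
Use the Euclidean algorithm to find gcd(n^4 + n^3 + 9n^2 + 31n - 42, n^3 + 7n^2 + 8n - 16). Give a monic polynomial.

n - 1

By polynomial division,
  n^4 + n^3 + 9n^2 + 31n - 42 = (n - 6)(n^3 + 7n^2 + 8n - 16) + (43n^2 + 95n - 138)
  n^3 + 7n^2 + 8n - 16 = ((1/43)n + 206/1849)(43n^2 + 95n - 138) + ((1156/1849)n - 1156/1849)
  43n^2 + 95n - 138 = ((79507/1156)n + 127581/578)((1156/1849)n - 1156/1849) + (0)
Last nonzero remainder: (1156/1849)n - 1156/1849. Dividing through by 1156/1849 gives the monic gcd n - 1.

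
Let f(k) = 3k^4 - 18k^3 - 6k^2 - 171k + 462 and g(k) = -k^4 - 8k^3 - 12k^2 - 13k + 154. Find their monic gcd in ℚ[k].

Repeated division with remainder:
  3k^4 - 18k^3 - 6k^2 - 171k + 462 = (-3)(-k^4 - 8k^3 - 12k^2 - 13k + 154) + (-42k^3 - 42k^2 - 210k + 924)
  -k^4 - 8k^3 - 12k^2 - 13k + 154 = ((1/42)k + 1/6)(-42k^3 - 42k^2 - 210k + 924) + (0)
Last nonzero remainder: -42k^3 - 42k^2 - 210k + 924. Dividing through by -42 gives the monic gcd k^3 + k^2 + 5k - 22.

k^3 + k^2 + 5k - 22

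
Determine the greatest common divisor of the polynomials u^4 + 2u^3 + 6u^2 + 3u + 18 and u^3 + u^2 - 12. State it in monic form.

Repeated division with remainder:
  u^4 + 2u^3 + 6u^2 + 3u + 18 = (u + 1)(u^3 + u^2 - 12) + (5u^2 + 15u + 30)
  u^3 + u^2 - 12 = ((1/5)u - 2/5)(5u^2 + 15u + 30) + (0)
Last nonzero remainder: 5u^2 + 15u + 30. Dividing through by 5 gives the monic gcd u^2 + 3u + 6.

u^2 + 3u + 6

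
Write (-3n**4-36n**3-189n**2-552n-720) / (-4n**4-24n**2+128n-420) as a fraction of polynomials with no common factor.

Repeated division with remainder:
  -3n**4-36n**3-189n**2-552n-720 = (3/4)(-4n**4-24n**2+128n-420) + (-36n**3-171n**2-648n-405)
  -4n**4-24n**2+128n-420 = ((1/9)n-19/36)(-36n**3-171n**2-648n-405) + (-(169/4)n**2-169n-2535/4)
  -36n**3-171n**2-648n-405 = ((144/169)n+108/169)(-(169/4)n**2-169n-2535/4) + (0)
Last nonzero remainder: -(169/4)n**2-169n-2535/4. Dividing through by -169/4 gives the monic gcd n**2+4n+15.
Cancel n**2+4n+15 from numerator and denominator to get the reduced form.

(3n**2+24n+48)/(4n**2-16n+28)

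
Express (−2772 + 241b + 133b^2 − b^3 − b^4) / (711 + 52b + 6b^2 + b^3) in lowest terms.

(−308 + 61b + 8b^2 − b^3)/(79 − 3b + b^2)

Euclidean algorithm in ℚ[b]:
  −b^4 − b^3 + 133b^2 + 241b − 2772 = (−b + 5)(b^3 + 6b^2 + 52b + 711) + (155b^2 + 692b − 6327)
  b^3 + 6b^2 + 52b + 711 = ((1/155)b + 238/24025)(155b^2 + 692b − 6327) + ((2065289/24025)b + 18587601/24025)
  155b^2 + 692b − 6327 = ((3723875/2065289)b − 16889575/2065289)((2065289/24025)b + 18587601/24025) + (0)
Last nonzero remainder: (2065289/24025)b + 18587601/24025. Dividing through by 2065289/24025 gives the monic gcd b + 9.
Cancel b + 9 from numerator and denominator to get the reduced form.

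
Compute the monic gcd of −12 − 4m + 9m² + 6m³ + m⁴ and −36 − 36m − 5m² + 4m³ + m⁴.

By polynomial division,
  m⁴ + 6m³ + 9m² − 4m − 12 = (m⁴ + 4m³ − 5m² − 36m − 36) + (2m³ + 14m² + 32m + 24)
  m⁴ + 4m³ − 5m² − 36m − 36 = ((1/2)m − 3/2)(2m³ + 14m² + 32m + 24) + (0)
Last nonzero remainder: 2m³ + 14m² + 32m + 24. Dividing through by 2 gives the monic gcd m³ + 7m² + 16m + 12.

12 + 16m + 7m² + m³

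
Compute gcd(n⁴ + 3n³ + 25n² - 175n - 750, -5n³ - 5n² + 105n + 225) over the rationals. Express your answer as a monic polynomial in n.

n² - 2n - 15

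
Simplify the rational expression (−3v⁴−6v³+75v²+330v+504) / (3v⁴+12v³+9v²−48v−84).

Repeated division with remainder:
  −3v⁴−6v³+75v²+330v+504 = (−1)(3v⁴+12v³+9v²−48v−84) + (6v³+84v²+282v+420)
  3v⁴+12v³+9v²−48v−84 = ((1/2)v−5)(6v³+84v²+282v+420) + (288v²+1152v+2016)
  6v³+84v²+282v+420 = ((1/48)v+5/24)(288v²+1152v+2016) + (0)
Last nonzero remainder: 288v²+1152v+2016. Dividing through by 288 gives the monic gcd v²+4v+7.
Cancel v²+4v+7 from numerator and denominator to get the reduced form.

(−v²+2v+24)/(v²−4)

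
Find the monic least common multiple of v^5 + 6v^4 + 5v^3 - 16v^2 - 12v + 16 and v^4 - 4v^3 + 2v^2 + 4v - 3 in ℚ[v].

Apply the Euclidean algorithm:
  v^5 + 6v^4 + 5v^3 - 16v^2 - 12v + 16 = (v + 10)(v^4 - 4v^3 + 2v^2 + 4v - 3) + (43v^3 - 40v^2 - 49v + 46)
  v^4 - 4v^3 + 2v^2 + 4v - 3 = ((1/43)v - 132/1849)(43v^3 - 40v^2 - 49v + 46) + ((525/1849)v^2 - (1050/1849)v + 525/1849)
  43v^3 - 40v^2 - 49v + 46 = ((79507/525)v + 85054/525)((525/1849)v^2 - (1050/1849)v + 525/1849) + (0)
Last nonzero remainder: (525/1849)v^2 - (1050/1849)v + 525/1849. Dividing through by 525/1849 gives the monic gcd v^2 - 2v + 1.
Then lcm(f, g) = f·g / gcd(f, g); expanding and making the result monic gives the answer.

v^7 + 4v^6 - 10v^5 - 44v^4 + 5v^3 + 88v^2 + 4v - 48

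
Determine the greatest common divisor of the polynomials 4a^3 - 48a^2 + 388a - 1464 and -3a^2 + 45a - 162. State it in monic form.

a - 6

Euclidean algorithm in ℚ[a]:
  4a^3 - 48a^2 + 388a - 1464 = (-(4/3)a - 4)(-3a^2 + 45a - 162) + (352a - 2112)
  -3a^2 + 45a - 162 = (-(3/352)a + 27/352)(352a - 2112) + (0)
Last nonzero remainder: 352a - 2112. Dividing through by 352 gives the monic gcd a - 6.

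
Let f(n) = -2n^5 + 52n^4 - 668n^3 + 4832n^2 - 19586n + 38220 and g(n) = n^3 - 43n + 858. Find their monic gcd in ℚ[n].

Apply the Euclidean algorithm:
  -2n^5 + 52n^4 - 668n^3 + 4832n^2 - 19586n + 38220 = (-2n^2 + 52n - 754)(n^3 - 43n + 858) + (8784n^2 - 96624n + 685152)
  n^3 - 43n + 858 = ((1/8784)n + 11/8784)(8784n^2 - 96624n + 685152) + (0)
Last nonzero remainder: 8784n^2 - 96624n + 685152. Dividing through by 8784 gives the monic gcd n^2 - 11n + 78.

n^2 - 11n + 78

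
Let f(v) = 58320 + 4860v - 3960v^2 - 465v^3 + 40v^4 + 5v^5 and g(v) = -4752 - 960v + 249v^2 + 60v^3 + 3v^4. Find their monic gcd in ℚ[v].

-36 + 5v + v^2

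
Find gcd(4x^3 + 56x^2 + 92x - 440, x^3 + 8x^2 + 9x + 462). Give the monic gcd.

Repeated division with remainder:
  4x^3 + 56x^2 + 92x - 440 = (4)(x^3 + 8x^2 + 9x + 462) + (24x^2 + 56x - 2288)
  x^3 + 8x^2 + 9x + 462 = ((1/24)x + 17/72)(24x^2 + 56x - 2288) + ((820/9)x + 9020/9)
  24x^2 + 56x - 2288 = ((54/205)x - 468/205)((820/9)x + 9020/9) + (0)
Last nonzero remainder: (820/9)x + 9020/9. Dividing through by 820/9 gives the monic gcd x + 11.

x + 11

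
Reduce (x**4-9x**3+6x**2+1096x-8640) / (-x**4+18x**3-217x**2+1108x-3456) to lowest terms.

(-x**2-2x+80)/(x**2-7x+32)

By polynomial division,
  x**4-9x**3+6x**2+1096x-8640 = (-1)(-x**4+18x**3-217x**2+1108x-3456) + (9x**3-211x**2+2204x-12096)
  -x**4+18x**3-217x**2+1108x-3456 = (-(1/9)x-49/81)(9x**3-211x**2+2204x-12096) + (-(8080/81)x**2+(88880/81)x-32320/3)
  9x**3-211x**2+2204x-12096 = (-(729/8080)x+567/505)(-(8080/81)x**2+(88880/81)x-32320/3) + (0)
Last nonzero remainder: -(8080/81)x**2+(88880/81)x-32320/3. Dividing through by -8080/81 gives the monic gcd x**2-11x+108.
Cancel x**2-11x+108 from numerator and denominator to get the reduced form.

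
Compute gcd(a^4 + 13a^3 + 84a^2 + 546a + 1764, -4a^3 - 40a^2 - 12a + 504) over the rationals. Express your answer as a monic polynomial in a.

Repeated division with remainder:
  a^4 + 13a^3 + 84a^2 + 546a + 1764 = (-(1/4)a - 3/4)(-4a^3 - 40a^2 - 12a + 504) + (51a^2 + 663a + 2142)
  -4a^3 - 40a^2 - 12a + 504 = (-(4/51)a + 4/17)(51a^2 + 663a + 2142) + (0)
Last nonzero remainder: 51a^2 + 663a + 2142. Dividing through by 51 gives the monic gcd a^2 + 13a + 42.

a^2 + 13a + 42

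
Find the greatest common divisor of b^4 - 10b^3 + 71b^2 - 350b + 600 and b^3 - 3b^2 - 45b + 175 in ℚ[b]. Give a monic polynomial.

b - 5

Apply the Euclidean algorithm:
  b^4 - 10b^3 + 71b^2 - 350b + 600 = (b - 7)(b^3 - 3b^2 - 45b + 175) + (95b^2 - 840b + 1825)
  b^3 - 3b^2 - 45b + 175 = ((1/95)b + 111/1805)(95b^2 - 840b + 1825) + (-(4532/361)b + 22660/361)
  95b^2 - 840b + 1825 = (-(34295/4532)b + 131765/4532)(-(4532/361)b + 22660/361) + (0)
Last nonzero remainder: -(4532/361)b + 22660/361. Dividing through by -4532/361 gives the monic gcd b - 5.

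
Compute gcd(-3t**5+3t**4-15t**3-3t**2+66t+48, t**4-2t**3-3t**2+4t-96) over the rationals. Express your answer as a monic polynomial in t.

By polynomial division,
  -3t**5+3t**4-15t**3-3t**2+66t+48 = (-3t-3)(t**4-2t**3-3t**2+4t-96) + (-30t**3-210t-240)
  t**4-2t**3-3t**2+4t-96 = (-(1/30)t+1/15)(-30t**3-210t-240) + (-10t**2+10t-80)
  -30t**3-210t-240 = (3t+3)(-10t**2+10t-80) + (0)
Last nonzero remainder: -10t**2+10t-80. Dividing through by -10 gives the monic gcd t**2-t+8.

t**2-t+8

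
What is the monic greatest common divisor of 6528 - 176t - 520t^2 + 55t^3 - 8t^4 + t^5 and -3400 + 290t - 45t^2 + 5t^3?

By polynomial division,
  t^5 - 8t^4 + 55t^3 - 520t^2 - 176t + 6528 = ((1/5)t^2 + (1/5)t + 6/5)(5t^3 - 45t^2 + 290t - 3400) + (156t^2 + 156t + 10608)
  5t^3 - 45t^2 + 290t - 3400 = ((5/156)t - 25/78)(156t^2 + 156t + 10608) + (0)
Last nonzero remainder: 156t^2 + 156t + 10608. Dividing through by 156 gives the monic gcd t^2 + t + 68.

68 + t + t^2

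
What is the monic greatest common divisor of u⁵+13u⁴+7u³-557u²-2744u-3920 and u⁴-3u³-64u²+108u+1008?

u²-3u-28

By polynomial division,
  u⁵+13u⁴+7u³-557u²-2744u-3920 = (u+16)(u⁴-3u³-64u²+108u+1008) + (119u³+359u²-5480u-20048)
  u⁴-3u³-64u²+108u+1008 = ((1/119)u-716/14161)(119u³+359u²-5480u-20048) + ((2860/14161)u²-(8580/14161)u-11440/2023)
  119u³+359u²-5480u-20048 = ((1685159/2860)u+2534819/715)((2860/14161)u²-(8580/14161)u-11440/2023) + (0)
Last nonzero remainder: (2860/14161)u²-(8580/14161)u-11440/2023. Dividing through by 2860/14161 gives the monic gcd u²-3u-28.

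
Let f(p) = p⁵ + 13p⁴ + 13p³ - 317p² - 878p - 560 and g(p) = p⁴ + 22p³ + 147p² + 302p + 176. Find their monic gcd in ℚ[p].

Euclidean algorithm in ℚ[p]:
  p⁵ + 13p⁴ + 13p³ - 317p² - 878p - 560 = (p - 9)(p⁴ + 22p³ + 147p² + 302p + 176) + (64p³ + 704p² + 1664p + 1024)
  p⁴ + 22p³ + 147p² + 302p + 176 = ((1/64)p + 11/64)(64p³ + 704p² + 1664p + 1024) + (0)
Last nonzero remainder: 64p³ + 704p² + 1664p + 1024. Dividing through by 64 gives the monic gcd p³ + 11p² + 26p + 16.

p³ + 11p² + 26p + 16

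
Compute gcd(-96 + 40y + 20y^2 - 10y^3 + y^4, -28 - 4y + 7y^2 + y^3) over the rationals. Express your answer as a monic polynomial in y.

Apply the Euclidean algorithm:
  y^4 - 10y^3 + 20y^2 + 40y - 96 = (y - 17)(y^3 + 7y^2 - 4y - 28) + (143y^2 - 572)
  y^3 + 7y^2 - 4y - 28 = ((1/143)y + 7/143)(143y^2 - 572) + (0)
Last nonzero remainder: 143y^2 - 572. Dividing through by 143 gives the monic gcd y^2 - 4.

-4 + y^2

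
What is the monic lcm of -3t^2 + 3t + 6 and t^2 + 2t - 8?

Apply the Euclidean algorithm:
  -3t^2 + 3t + 6 = (-3)(t^2 + 2t - 8) + (9t - 18)
  t^2 + 2t - 8 = ((1/9)t + 4/9)(9t - 18) + (0)
Last nonzero remainder: 9t - 18. Dividing through by 9 gives the monic gcd t - 2.
Then lcm(f, g) = f·g / gcd(f, g); expanding and making the result monic gives the answer.

t^3 + 3t^2 - 6t - 8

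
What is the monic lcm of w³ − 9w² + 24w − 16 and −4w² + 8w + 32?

w⁴ − 7w³ + 6w² + 32w − 32

Euclidean algorithm in ℚ[w]:
  w³ − 9w² + 24w − 16 = (−(1/4)w + 7/4)(−4w² + 8w + 32) + (18w − 72)
  −4w² + 8w + 32 = (−(2/9)w − 4/9)(18w − 72) + (0)
Last nonzero remainder: 18w − 72. Dividing through by 18 gives the monic gcd w − 4.
Then lcm(f, g) = f·g / gcd(f, g); expanding and making the result monic gives the answer.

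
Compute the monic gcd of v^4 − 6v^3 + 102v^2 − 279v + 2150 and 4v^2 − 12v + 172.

Repeated division with remainder:
  v^4 − 6v^3 + 102v^2 − 279v + 2150 = ((1/4)v^2 − (3/4)v + 25/2)(4v^2 − 12v + 172) + (0)
Last nonzero remainder: 4v^2 − 12v + 172. Dividing through by 4 gives the monic gcd v^2 − 3v + 43.

v^2 − 3v + 43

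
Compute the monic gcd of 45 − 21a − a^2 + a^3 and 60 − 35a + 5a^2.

−3 + a

Repeated division with remainder:
  a^3 − a^2 − 21a + 45 = ((1/5)a + 6/5)(5a^2 − 35a + 60) + (9a − 27)
  5a^2 − 35a + 60 = ((5/9)a − 20/9)(9a − 27) + (0)
Last nonzero remainder: 9a − 27. Dividing through by 9 gives the monic gcd a − 3.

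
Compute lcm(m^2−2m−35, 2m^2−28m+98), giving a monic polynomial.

Apply the Euclidean algorithm:
  m^2−2m−35 = (1/2)(2m^2−28m+98) + (12m−84)
  2m^2−28m+98 = ((1/6)m−7/6)(12m−84) + (0)
Last nonzero remainder: 12m−84. Dividing through by 12 gives the monic gcd m−7.
Then lcm(f, g) = f·g / gcd(f, g); expanding and making the result monic gives the answer.

m^3−9m^2−21m+245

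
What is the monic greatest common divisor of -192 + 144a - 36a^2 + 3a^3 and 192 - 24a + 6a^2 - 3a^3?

-4 + a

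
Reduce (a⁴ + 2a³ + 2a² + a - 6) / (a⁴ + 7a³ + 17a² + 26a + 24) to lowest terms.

Euclidean algorithm in ℚ[a]:
  a⁴ + 2a³ + 2a² + a - 6 = (a⁴ + 7a³ + 17a² + 26a + 24) + (-5a³ - 15a² - 25a - 30)
  a⁴ + 7a³ + 17a² + 26a + 24 = (-(1/5)a - 4/5)(-5a³ - 15a² - 25a - 30) + (0)
Last nonzero remainder: -5a³ - 15a² - 25a - 30. Dividing through by -5 gives the monic gcd a³ + 3a² + 5a + 6.
Cancel a³ + 3a² + 5a + 6 from numerator and denominator to get the reduced form.

(a - 1)/(a + 4)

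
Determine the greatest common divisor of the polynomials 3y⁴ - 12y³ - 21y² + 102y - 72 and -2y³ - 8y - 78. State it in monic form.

By polynomial division,
  3y⁴ - 12y³ - 21y² + 102y - 72 = (-(3/2)y + 6)(-2y³ - 8y - 78) + (-33y² + 33y + 396)
  -2y³ - 8y - 78 = ((2/33)y + 2/33)(-33y² + 33y + 396) + (-34y - 102)
  -33y² + 33y + 396 = ((33/34)y - 66/17)(-34y - 102) + (0)
Last nonzero remainder: -34y - 102. Dividing through by -34 gives the monic gcd y + 3.

y + 3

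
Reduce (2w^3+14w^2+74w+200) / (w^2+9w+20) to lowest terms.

(2w^2+6w+50)/(w+5)

Euclidean algorithm in ℚ[w]:
  2w^3+14w^2+74w+200 = (2w−4)(w^2+9w+20) + (70w+280)
  w^2+9w+20 = ((1/70)w+1/14)(70w+280) + (0)
Last nonzero remainder: 70w+280. Dividing through by 70 gives the monic gcd w+4.
Cancel w+4 from numerator and denominator to get the reduced form.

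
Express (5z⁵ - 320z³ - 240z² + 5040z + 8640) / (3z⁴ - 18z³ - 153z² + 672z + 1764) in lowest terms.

(5z³ - 40z² - 60z + 720)/(3z² - 42z + 147)

By polynomial division,
  5z⁵ - 320z³ - 240z² + 5040z + 8640 = ((5/3)z + 10)(3z⁴ - 18z³ - 153z² + 672z + 1764) + (115z³ + 170z² - 4620z - 9000)
  3z⁴ - 18z³ - 153z² + 672z + 1764 = ((3/115)z - 516/2645)(115z³ + 170z² - 4620z - 9000) + ((363/529)z² + (2904/529)z + 4356/529)
  115z³ + 170z² - 4620z - 9000 = ((60835/363)z - 132250/121)((363/529)z² + (2904/529)z + 4356/529) + (0)
Last nonzero remainder: (363/529)z² + (2904/529)z + 4356/529. Dividing through by 363/529 gives the monic gcd z² + 8z + 12.
Cancel z² + 8z + 12 from numerator and denominator to get the reduced form.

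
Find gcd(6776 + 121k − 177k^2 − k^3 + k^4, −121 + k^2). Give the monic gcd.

−121 + k^2

Repeated division with remainder:
  k^4 − k^3 − 177k^2 + 121k + 6776 = (k^2 − k − 56)(k^2 − 121) + (0)
The last nonzero remainder k^2 − 121 is already monic.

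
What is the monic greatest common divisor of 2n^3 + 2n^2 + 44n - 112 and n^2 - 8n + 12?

n - 2

Repeated division with remainder:
  2n^3 + 2n^2 + 44n - 112 = (2n + 18)(n^2 - 8n + 12) + (164n - 328)
  n^2 - 8n + 12 = ((1/164)n - 3/82)(164n - 328) + (0)
Last nonzero remainder: 164n - 328. Dividing through by 164 gives the monic gcd n - 2.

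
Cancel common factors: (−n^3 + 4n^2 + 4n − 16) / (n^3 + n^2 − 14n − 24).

Repeated division with remainder:
  −n^3 + 4n^2 + 4n − 16 = (−1)(n^3 + n^2 − 14n − 24) + (5n^2 − 10n − 40)
  n^3 + n^2 − 14n − 24 = ((1/5)n + 3/5)(5n^2 − 10n − 40) + (0)
Last nonzero remainder: 5n^2 − 10n − 40. Dividing through by 5 gives the monic gcd n^2 − 2n − 8.
Cancel n^2 − 2n − 8 from numerator and denominator to get the reduced form.

(−n + 2)/(n + 3)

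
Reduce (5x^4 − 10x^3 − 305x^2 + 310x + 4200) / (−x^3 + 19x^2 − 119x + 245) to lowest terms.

(−5x^2 − 50x − 120)/(x − 7)

By polynomial division,
  5x^4 − 10x^3 − 305x^2 + 310x + 4200 = (−5x − 85)(−x^3 + 19x^2 − 119x + 245) + (715x^2 − 8580x + 25025)
  −x^3 + 19x^2 − 119x + 245 = (−(1/715)x + 7/715)(715x^2 − 8580x + 25025) + (0)
Last nonzero remainder: 715x^2 − 8580x + 25025. Dividing through by 715 gives the monic gcd x^2 − 12x + 35.
Cancel x^2 − 12x + 35 from numerator and denominator to get the reduced form.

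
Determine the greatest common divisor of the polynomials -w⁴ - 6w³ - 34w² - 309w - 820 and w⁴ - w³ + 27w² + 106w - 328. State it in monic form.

Repeated division with remainder:
  -w⁴ - 6w³ - 34w² - 309w - 820 = (-1)(w⁴ - w³ + 27w² + 106w - 328) + (-7w³ - 7w² - 203w - 1148)
  w⁴ - w³ + 27w² + 106w - 328 = (-(1/7)w + 2/7)(-7w³ - 7w² - 203w - 1148) + (0)
Last nonzero remainder: -7w³ - 7w² - 203w - 1148. Dividing through by -7 gives the monic gcd w³ + w² + 29w + 164.

w³ + w² + 29w + 164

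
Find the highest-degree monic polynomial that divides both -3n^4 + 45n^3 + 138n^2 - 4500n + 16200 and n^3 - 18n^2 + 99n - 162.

By polynomial division,
  -3n^4 + 45n^3 + 138n^2 - 4500n + 16200 = (-3n - 9)(n^3 - 18n^2 + 99n - 162) + (273n^2 - 4095n + 14742)
  n^3 - 18n^2 + 99n - 162 = ((1/273)n - 1/91)(273n^2 - 4095n + 14742) + (0)
Last nonzero remainder: 273n^2 - 4095n + 14742. Dividing through by 273 gives the monic gcd n^2 - 15n + 54.

n^2 - 15n + 54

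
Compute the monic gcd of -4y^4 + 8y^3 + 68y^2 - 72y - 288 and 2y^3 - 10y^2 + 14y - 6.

y - 3

By polynomial division,
  -4y^4 + 8y^3 + 68y^2 - 72y - 288 = (-2y - 6)(2y^3 - 10y^2 + 14y - 6) + (36y^2 - 324)
  2y^3 - 10y^2 + 14y - 6 = ((1/18)y - 5/18)(36y^2 - 324) + (32y - 96)
  36y^2 - 324 = ((9/8)y + 27/8)(32y - 96) + (0)
Last nonzero remainder: 32y - 96. Dividing through by 32 gives the monic gcd y - 3.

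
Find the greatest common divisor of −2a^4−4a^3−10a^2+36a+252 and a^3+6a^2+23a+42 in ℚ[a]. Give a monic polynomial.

Repeated division with remainder:
  −2a^4−4a^3−10a^2+36a+252 = (−2a+8)(a^3+6a^2+23a+42) + (−12a^2−64a−84)
  a^3+6a^2+23a+42 = (−(1/12)a−1/18)(−12a^2−64a−84) + ((112/9)a+112/3)
  −12a^2−64a−84 = (−(27/28)a−9/4)((112/9)a+112/3) + (0)
Last nonzero remainder: (112/9)a+112/3. Dividing through by 112/9 gives the monic gcd a+3.

a+3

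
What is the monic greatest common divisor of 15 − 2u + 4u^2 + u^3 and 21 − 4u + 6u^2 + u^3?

Repeated division with remainder:
  u^3 + 4u^2 − 2u + 15 = (u^3 + 6u^2 − 4u + 21) + (−2u^2 + 2u − 6)
  u^3 + 6u^2 − 4u + 21 = (−(1/2)u − 7/2)(−2u^2 + 2u − 6) + (0)
Last nonzero remainder: −2u^2 + 2u − 6. Dividing through by −2 gives the monic gcd u^2 − u + 3.

3 − u + u^2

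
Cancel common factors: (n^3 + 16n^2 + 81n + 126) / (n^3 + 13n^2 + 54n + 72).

(n + 7)/(n + 4)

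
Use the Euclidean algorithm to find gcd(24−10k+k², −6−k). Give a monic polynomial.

1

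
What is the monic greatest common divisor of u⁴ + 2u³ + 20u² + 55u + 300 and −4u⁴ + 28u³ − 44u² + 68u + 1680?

Euclidean algorithm in ℚ[u]:
  u⁴ + 2u³ + 20u² + 55u + 300 = (−1/4)(−4u⁴ + 28u³ − 44u² + 68u + 1680) + (9u³ + 9u² + 72u + 720)
  −4u⁴ + 28u³ − 44u² + 68u + 1680 = (−(4/9)u + 32/9)(9u³ + 9u² + 72u + 720) + (−44u² + 132u − 880)
  9u³ + 9u² + 72u + 720 = (−(9/44)u − 9/11)(−44u² + 132u − 880) + (0)
Last nonzero remainder: −44u² + 132u − 880. Dividing through by −44 gives the monic gcd u² − 3u + 20.

u² − 3u + 20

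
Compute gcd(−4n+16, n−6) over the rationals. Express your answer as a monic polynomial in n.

1

Apply the Euclidean algorithm:
  −4n+16 = (−4)(n−6) + (−8)
  n−6 = (−(1/8)n+3/4)(−8) + (0)
The last nonzero remainder is the constant −8, so the polynomials are coprime and gcd = 1.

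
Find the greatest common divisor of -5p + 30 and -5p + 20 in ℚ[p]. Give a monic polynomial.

Euclidean algorithm in ℚ[p]:
  -5p + 30 = (-5p + 20) + (10)
  -5p + 20 = (-(1/2)p + 2)(10) + (0)
The last nonzero remainder is the constant 10, so the polynomials are coprime and gcd = 1.

1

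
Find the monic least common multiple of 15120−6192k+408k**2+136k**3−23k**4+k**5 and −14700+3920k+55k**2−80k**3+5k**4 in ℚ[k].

Euclidean algorithm in ℚ[k]:
  k**5−23k**4+136k**3+408k**2−6192k+15120 = ((1/5)k−7/5)(5k**4−80k**3+55k**2+3920k−14700) + (13k**3−299k**2+2236k−5460)
  5k**4−80k**3+55k**2+3920k−14700 = ((5/13)k+35/13)(13k**3−299k**2+2236k−5460) + (0)
Last nonzero remainder: 13k**3−299k**2+2236k−5460. Dividing through by 13 gives the monic gcd k**3−23k**2+172k−420.
Then lcm(f, g) = f·g / gcd(f, g); expanding and making the result monic gives the answer.

105840−28224k−3336k**2+1360k**3−25k**4−16k**5+k**6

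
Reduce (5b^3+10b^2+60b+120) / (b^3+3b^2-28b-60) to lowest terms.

(5b^2+60)/(b^2+b-30)

Apply the Euclidean algorithm:
  5b^3+10b^2+60b+120 = (5)(b^3+3b^2-28b-60) + (-5b^2+200b+420)
  b^3+3b^2-28b-60 = (-(1/5)b-43/5)(-5b^2+200b+420) + (1776b+3552)
  -5b^2+200b+420 = (-(5/1776)b+35/296)(1776b+3552) + (0)
Last nonzero remainder: 1776b+3552. Dividing through by 1776 gives the monic gcd b+2.
Cancel b+2 from numerator and denominator to get the reduced form.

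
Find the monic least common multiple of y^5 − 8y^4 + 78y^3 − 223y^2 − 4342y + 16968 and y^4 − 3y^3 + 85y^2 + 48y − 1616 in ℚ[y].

Apply the Euclidean algorithm:
  y^5 − 8y^4 + 78y^3 − 223y^2 − 4342y + 16968 = (y − 5)(y^4 − 3y^3 + 85y^2 + 48y − 1616) + (−22y^3 + 154y^2 − 2486y + 8888)
  y^4 − 3y^3 + 85y^2 + 48y − 1616 = (−(1/22)y − 2/11)(−22y^3 + 154y^2 − 2486y + 8888) + (0)
Last nonzero remainder: −22y^3 + 154y^2 − 2486y + 8888. Dividing through by −22 gives the monic gcd y^3 − 7y^2 + 113y − 404.
Then lcm(f, g) = f·g / gcd(f, g); expanding and making the result monic gives the answer.

y^6 − 4y^5 + 46y^4 + 89y^3 − 5234y^2 − 400y + 67872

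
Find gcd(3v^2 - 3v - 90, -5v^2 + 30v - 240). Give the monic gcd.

Apply the Euclidean algorithm:
  3v^2 - 3v - 90 = (-3/5)(-5v^2 + 30v - 240) + (15v - 234)
  -5v^2 + 30v - 240 = (-(1/3)v - 16/5)(15v - 234) + (-4944/5)
  15v - 234 = (-(25/1648)v + 195/824)(-4944/5) + (0)
The last nonzero remainder is the constant -4944/5, so the polynomials are coprime and gcd = 1.

1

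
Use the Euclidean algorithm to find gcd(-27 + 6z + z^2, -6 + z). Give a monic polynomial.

1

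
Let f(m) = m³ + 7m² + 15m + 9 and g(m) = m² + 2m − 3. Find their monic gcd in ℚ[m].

By polynomial division,
  m³ + 7m² + 15m + 9 = (m + 5)(m² + 2m − 3) + (8m + 24)
  m² + 2m − 3 = ((1/8)m − 1/8)(8m + 24) + (0)
Last nonzero remainder: 8m + 24. Dividing through by 8 gives the monic gcd m + 3.

m + 3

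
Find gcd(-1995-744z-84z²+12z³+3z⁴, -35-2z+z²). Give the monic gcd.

By polynomial division,
  3z⁴+12z³-84z²-744z-1995 = (3z²+18z+57)(z²-2z-35) + (0)
The last nonzero remainder z²-2z-35 is already monic.

-35-2z+z²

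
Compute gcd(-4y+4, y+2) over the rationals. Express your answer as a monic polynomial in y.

1

Apply the Euclidean algorithm:
  -4y+4 = (-4)(y+2) + (12)
  y+2 = ((1/12)y+1/6)(12) + (0)
The last nonzero remainder is the constant 12, so the polynomials are coprime and gcd = 1.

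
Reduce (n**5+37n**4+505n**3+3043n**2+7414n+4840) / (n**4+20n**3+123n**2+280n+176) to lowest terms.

(n**2+21n+110)/(n+4)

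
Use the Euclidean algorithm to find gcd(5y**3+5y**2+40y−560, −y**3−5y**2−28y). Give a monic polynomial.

Apply the Euclidean algorithm:
  5y**3+5y**2+40y−560 = (−5)(−y**3−5y**2−28y) + (−20y**2−100y−560)
  −y**3−5y**2−28y = ((1/20)y)(−20y**2−100y−560) + (0)
Last nonzero remainder: −20y**2−100y−560. Dividing through by −20 gives the monic gcd y**2+5y+28.

y**2+5y+28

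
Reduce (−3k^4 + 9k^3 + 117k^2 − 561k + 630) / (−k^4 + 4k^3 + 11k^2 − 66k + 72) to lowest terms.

(3k^2 + 6k − 105)/(k^2 + k − 12)

Apply the Euclidean algorithm:
  −3k^4 + 9k^3 + 117k^2 − 561k + 630 = (3)(−k^4 + 4k^3 + 11k^2 − 66k + 72) + (−3k^3 + 84k^2 − 363k + 414)
  −k^4 + 4k^3 + 11k^2 − 66k + 72 = ((1/3)k + 8)(−3k^3 + 84k^2 − 363k + 414) + (−540k^2 + 2700k − 3240)
  −3k^3 + 84k^2 − 363k + 414 = ((1/180)k − 23/180)(−540k^2 + 2700k − 3240) + (0)
Last nonzero remainder: −540k^2 + 2700k − 3240. Dividing through by −540 gives the monic gcd k^2 − 5k + 6.
Cancel k^2 − 5k + 6 from numerator and denominator to get the reduced form.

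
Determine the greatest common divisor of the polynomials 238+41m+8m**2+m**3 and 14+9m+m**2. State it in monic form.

By polynomial division,
  m**3+8m**2+41m+238 = (m-1)(m**2+9m+14) + (36m+252)
  m**2+9m+14 = ((1/36)m+1/18)(36m+252) + (0)
Last nonzero remainder: 36m+252. Dividing through by 36 gives the monic gcd m+7.

7+m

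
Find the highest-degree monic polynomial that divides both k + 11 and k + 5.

Repeated division with remainder:
  k + 11 = (k + 5) + (6)
  k + 5 = ((1/6)k + 5/6)(6) + (0)
The last nonzero remainder is the constant 6, so the polynomials are coprime and gcd = 1.

1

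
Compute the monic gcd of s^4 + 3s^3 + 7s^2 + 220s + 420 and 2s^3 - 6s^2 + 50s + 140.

s^3 - 3s^2 + 25s + 70

By polynomial division,
  s^4 + 3s^3 + 7s^2 + 220s + 420 = ((1/2)s + 3)(2s^3 - 6s^2 + 50s + 140) + (0)
Last nonzero remainder: 2s^3 - 6s^2 + 50s + 140. Dividing through by 2 gives the monic gcd s^3 - 3s^2 + 25s + 70.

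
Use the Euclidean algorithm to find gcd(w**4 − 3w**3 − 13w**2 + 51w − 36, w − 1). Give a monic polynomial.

By polynomial division,
  w**4 − 3w**3 − 13w**2 + 51w − 36 = (w**3 − 2w**2 − 15w + 36)(w − 1) + (0)
The last nonzero remainder w − 1 is already monic.

w − 1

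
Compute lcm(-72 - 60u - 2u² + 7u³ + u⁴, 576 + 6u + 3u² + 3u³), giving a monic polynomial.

By polynomial division,
  u⁴ + 7u³ - 2u² - 60u - 72 = ((1/3)u + 2)(3u³ + 3u² + 6u + 576) + (-10u² - 264u - 1224)
  3u³ + 3u² + 6u + 576 = (-(3/10)u + 381/50)(-10u² - 264u - 1224) + ((41262/25)u + 247572/25)
  -10u² - 264u - 1224 = (-(125/20631)u - 850/6877)((41262/25)u + 247572/25) + (0)
Last nonzero remainder: (41262/25)u + 247572/25. Dividing through by 41262/25 gives the monic gcd u + 6.
Then lcm(f, g) = f·g / gcd(f, g); expanding and making the result monic gives the answer.

-2304 - 1560u + 164u² + 174u³ - 5u⁴ + 2u⁵ + u⁶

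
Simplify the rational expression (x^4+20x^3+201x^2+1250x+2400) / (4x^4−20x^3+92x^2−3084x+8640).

Repeated division with remainder:
  x^4+20x^3+201x^2+1250x+2400 = (1/4)(4x^4−20x^3+92x^2−3084x+8640) + (25x^3+178x^2+2021x+240)
  4x^4−20x^3+92x^2−3084x+8640 = ((4/25)x−1212/625)(25x^3+178x^2+2021x+240) + ((71136/625)x^2+(497952/625)x+1138176/125)
  25x^3+178x^2+2021x+240 = ((15625/71136)x+625/23712)((71136/625)x^2+(497952/625)x+1138176/125) + (0)
Last nonzero remainder: (71136/625)x^2+(497952/625)x+1138176/125. Dividing through by 71136/625 gives the monic gcd x^2+7x+80.
Cancel x^2+7x+80 from numerator and denominator to get the reduced form.

(x^2+13x+30)/(4x^2−48x+108)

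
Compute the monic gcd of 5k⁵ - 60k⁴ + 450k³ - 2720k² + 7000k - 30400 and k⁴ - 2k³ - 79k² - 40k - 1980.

k² + 20

By polynomial division,
  5k⁵ - 60k⁴ + 450k³ - 2720k² + 7000k - 30400 = (5k - 50)(k⁴ - 2k³ - 79k² - 40k - 1980) + (745k³ - 6470k² + 14900k - 129400)
  k⁴ - 2k³ - 79k² - 40k - 1980 = ((1/745)k + 996/111005)(745k³ - 6470k² + 14900k - 129400) + (-(909075/22201)k² - 18181500/22201)
  745k³ - 6470k² + 14900k - 129400 = (-(3307949/181815)k + 28728094/181815)(-(909075/22201)k² - 18181500/22201) + (0)
Last nonzero remainder: -(909075/22201)k² - 18181500/22201. Dividing through by -909075/22201 gives the monic gcd k² + 20.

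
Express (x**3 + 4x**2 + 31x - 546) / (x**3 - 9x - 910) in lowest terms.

Apply the Euclidean algorithm:
  x**3 + 4x**2 + 31x - 546 = (x**3 - 9x - 910) + (4x**2 + 40x + 364)
  x**3 - 9x - 910 = ((1/4)x - 5/2)(4x**2 + 40x + 364) + (0)
Last nonzero remainder: 4x**2 + 40x + 364. Dividing through by 4 gives the monic gcd x**2 + 10x + 91.
Cancel x**2 + 10x + 91 from numerator and denominator to get the reduced form.

(x - 6)/(x - 10)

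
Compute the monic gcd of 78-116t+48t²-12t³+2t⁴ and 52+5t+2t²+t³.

Apply the Euclidean algorithm:
  2t⁴-12t³+48t²-116t+78 = (2t-16)(t³+2t²+5t+52) + (70t²-140t+910)
  t³+2t²+5t+52 = ((1/70)t+2/35)(70t²-140t+910) + (0)
Last nonzero remainder: 70t²-140t+910. Dividing through by 70 gives the monic gcd t²-2t+13.

13-2t+t²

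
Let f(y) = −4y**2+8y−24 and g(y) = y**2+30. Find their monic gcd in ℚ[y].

1

Apply the Euclidean algorithm:
  −4y**2+8y−24 = (−4)(y**2+30) + (8y+96)
  y**2+30 = ((1/8)y−3/2)(8y+96) + (174)
  8y+96 = ((4/87)y+16/29)(174) + (0)
The last nonzero remainder is the constant 174, so the polynomials are coprime and gcd = 1.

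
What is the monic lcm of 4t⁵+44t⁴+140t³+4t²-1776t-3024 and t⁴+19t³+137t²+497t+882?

By polynomial division,
  4t⁵+44t⁴+140t³+4t²-1776t-3024 = (4t-32)(t⁴+19t³+137t²+497t+882) + (200t³+2400t²+10600t+25200)
  t⁴+19t³+137t²+497t+882 = ((1/200)t+7/200)(200t³+2400t²+10600t+25200) + (0)
Last nonzero remainder: 200t³+2400t²+10600t+25200. Dividing through by 200 gives the monic gcd t³+12t²+53t+126.
Then lcm(f, g) = f·g / gcd(f, g); expanding and making the result monic gives the answer.

t⁶+18t⁵+112t⁴+246t³-437t²-3864t-5292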